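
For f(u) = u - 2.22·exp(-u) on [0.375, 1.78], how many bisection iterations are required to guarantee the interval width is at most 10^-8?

Initial width b − a = 1.78 − 0.375 = 1.405000.
After n steps the width is (b−a)/2^n; need (b−a)/2^n ≤ 10^-8.
So n ≥ log₂(1.405000/10^-8) = log₂(140500000.0000) ≈ 27.0660.
Hence n = 28.

28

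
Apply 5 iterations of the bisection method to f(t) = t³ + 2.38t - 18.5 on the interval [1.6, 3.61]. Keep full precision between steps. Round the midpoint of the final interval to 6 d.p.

f(1.600000) = -10.596000, f(3.610000) = 37.137681 (opposite signs)
step 1: m = 2.605000, f(m) = 5.377495 > 0 → root in [1.600000, 2.605000]
step 2: m = 2.102500, f(m) = -4.201936 < 0 → root in [2.102500, 2.605000]
step 3: m = 2.353750, f(m) = 0.142027 > 0 → root in [2.102500, 2.353750]
step 4: m = 2.228125, f(m) = -2.135445 < 0 → root in [2.228125, 2.353750]
step 5: m = 2.290938, f(m) = -1.023825 < 0 → root in [2.290938, 2.353750]
Midpoint of [2.290938, 2.353750] = 2.322344

2.322344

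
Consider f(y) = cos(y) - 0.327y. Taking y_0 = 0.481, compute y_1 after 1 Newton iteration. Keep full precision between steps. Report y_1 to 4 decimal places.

f'(y) = -sin(y) - 0.327
y_0 = 0.481000: f = 0.729246, f' = -0.789666 → y_1 = 0.481000 - (0.729246)/(-0.789666) = 1.404486

1.4045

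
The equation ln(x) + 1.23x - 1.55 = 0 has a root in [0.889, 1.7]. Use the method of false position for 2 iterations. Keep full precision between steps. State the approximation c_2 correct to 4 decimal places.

f(0.889000) = -0.574188, f(1.700000) = 1.071628
step 1: c = 1.171940, f(c) = 0.050146 > 0 → new bracket [0.889000, 1.171940]
step 2: c = 1.149214, f(c) = 0.002612 > 0 → new bracket [0.889000, 1.149214]

1.1492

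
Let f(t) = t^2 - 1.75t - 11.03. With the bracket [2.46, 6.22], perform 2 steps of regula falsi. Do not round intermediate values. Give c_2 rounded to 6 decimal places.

f(2.460000) = -9.283400, f(6.220000) = 16.773400
step 1: c = 3.799596, f(c) = -3.242363 < 0 → new bracket [3.799596, 6.220000]
step 2: c = 4.191678, f(c) = -0.795269 < 0 → new bracket [4.191678, 6.220000]

4.191678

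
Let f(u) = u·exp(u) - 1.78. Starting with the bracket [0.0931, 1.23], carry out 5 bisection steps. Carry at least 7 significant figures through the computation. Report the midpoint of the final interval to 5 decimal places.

f(0.093100) = -1.677816, f(1.230000) = 2.428112 (opposite signs)
step 1: m = 0.661550, f(m) = -0.498053 < 0 → root in [0.661550, 1.230000]
step 2: m = 0.945775, f(m) = 0.655189 > 0 → root in [0.661550, 0.945775]
step 3: m = 0.803662, f(m) = 0.015146 > 0 → root in [0.661550, 0.803662]
step 4: m = 0.732606, f(m) = -0.255816 < 0 → root in [0.732606, 0.803662]
step 5: m = 0.768134, f(m) = -0.124101 < 0 → root in [0.768134, 0.803662]
Midpoint of [0.768134, 0.803662] = 0.785898

0.78590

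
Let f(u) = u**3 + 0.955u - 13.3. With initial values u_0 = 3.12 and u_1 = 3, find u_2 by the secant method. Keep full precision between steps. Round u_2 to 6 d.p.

f(u_0) = 20.050928, f(u_1) = 16.565000
u_2 = 3.000000 - (16.565000)·(3.000000 - 3.120000)/(16.565000 - (20.050928)) = 2.429764; f(u_2) = 3.365160

2.429764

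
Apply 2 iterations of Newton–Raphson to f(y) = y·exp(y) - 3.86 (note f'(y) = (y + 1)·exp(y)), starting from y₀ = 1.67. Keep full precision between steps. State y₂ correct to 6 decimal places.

Newton update: y ← y − f(y)/f'(y).
y_0 = 1.670000: f = 5.011320, f' = 14.183488 → y_1 = 1.670000 - (5.011320)/(14.183488) = 1.316679
y_1 = 1.316679: f = 1.052545, f' = 8.643556 → y_2 = 1.316679 - (1.052545)/(8.643556) = 1.194907

1.194907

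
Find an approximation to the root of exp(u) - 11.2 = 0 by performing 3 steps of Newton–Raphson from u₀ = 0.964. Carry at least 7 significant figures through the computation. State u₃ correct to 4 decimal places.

2.7722

f'(u) = exp(u)
u_0 = 0.964000: f = -8.577836, f' = 2.622164 → u_1 = 0.964000 - (-8.577836)/(2.622164) = 4.235281
u_1 = 4.235281: f = 57.881087, f' = 69.081087 → u_2 = 4.235281 - (57.881087)/(69.081087) = 3.397409
u_2 = 3.397409: f = 18.686572, f' = 29.886572 → u_3 = 3.397409 - (18.686572)/(29.886572) = 2.772160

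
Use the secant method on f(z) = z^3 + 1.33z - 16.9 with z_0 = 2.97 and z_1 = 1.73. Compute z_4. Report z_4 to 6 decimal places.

f(z_0) = 13.248173, f(z_1) = -9.421383
z_2 = 1.730000 - (-9.421383)·(1.730000 - 2.970000)/(-9.421383 - (13.248173)) = 2.245339; f(z_2) = -2.593710
z_3 = 2.245339 - (-2.593710)·(2.245339 - 1.730000)/(-2.593710 - (-9.421383)) = 2.441108; f(z_3) = 0.893248
z_4 = 2.441108 - (0.893248)·(2.441108 - 2.245339)/(0.893248 - (-2.593710)) = 2.390958; f(z_4) = -0.051684

2.390958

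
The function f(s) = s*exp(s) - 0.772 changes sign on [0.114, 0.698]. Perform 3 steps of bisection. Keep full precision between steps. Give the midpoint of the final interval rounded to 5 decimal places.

0.44250

f(0.114000) = -0.644234, f(0.698000) = 0.630791 (opposite signs)
step 1: m = 0.406000, f(m) = -0.162674 < 0 → root in [0.406000, 0.698000]
step 2: m = 0.552000, f(m) = 0.186671 > 0 → root in [0.406000, 0.552000]
step 3: m = 0.479000, f(m) = 0.001326 > 0 → root in [0.406000, 0.479000]
Midpoint of [0.406000, 0.479000] = 0.442500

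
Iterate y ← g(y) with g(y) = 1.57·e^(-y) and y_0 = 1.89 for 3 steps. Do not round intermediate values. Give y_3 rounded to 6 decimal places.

0.455020

y_1 = g(1.890000) = 0.237183
y_2 = g(0.237183) = 1.238490
y_3 = g(1.238490) = 0.455020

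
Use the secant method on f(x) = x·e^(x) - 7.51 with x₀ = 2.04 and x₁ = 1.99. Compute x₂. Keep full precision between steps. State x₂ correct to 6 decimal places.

f(x_0) = 8.178843, f(x_1) = 7.047912
x_2 = 1.990000 - (7.047912)·(1.990000 - 2.040000)/(7.047912 - (8.178843)) = 1.678402; f(x_2) = 1.481182

1.678402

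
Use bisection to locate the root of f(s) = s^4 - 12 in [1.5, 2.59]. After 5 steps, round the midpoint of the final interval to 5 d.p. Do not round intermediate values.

f(1.500000) = -6.937500, f(2.590000) = 32.998606 (opposite signs)
step 1: m = 2.045000, f(m) = 5.489333 > 0 → root in [1.500000, 2.045000]
step 2: m = 1.772500, f(m) = -2.129368 < 0 → root in [1.772500, 2.045000]
step 3: m = 1.908750, f(m) = 1.273828 > 0 → root in [1.772500, 1.908750]
step 4: m = 1.840625, f(m) = -0.522131 < 0 → root in [1.840625, 1.908750]
step 5: m = 1.874687, f(m) = 0.351381 > 0 → root in [1.840625, 1.874687]
Midpoint of [1.840625, 1.874687] = 1.857656

1.85766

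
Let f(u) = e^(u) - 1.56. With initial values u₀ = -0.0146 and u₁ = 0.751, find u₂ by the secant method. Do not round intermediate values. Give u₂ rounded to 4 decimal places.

0.3734

Secant update: u_(k+1) = u_k − f(u_k)·(u_k − u_(k-1))/(f(u_k) − f(u_(k-1))).
f(u_0) = -0.574494, f(u_1) = 0.559118
u_2 = 0.751000 - (0.559118)·(0.751000 - -0.014600)/(0.559118 - (-0.574494)) = 0.373392; f(u_2) = -0.107346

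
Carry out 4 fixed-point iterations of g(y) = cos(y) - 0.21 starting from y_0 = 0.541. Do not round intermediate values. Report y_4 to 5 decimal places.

y_1 = g(0.541000) = 0.647194
y_2 = g(0.647194) = 0.587779
y_3 = g(0.587779) = 0.622174
y_4 = g(0.622174) = 0.602613

0.60261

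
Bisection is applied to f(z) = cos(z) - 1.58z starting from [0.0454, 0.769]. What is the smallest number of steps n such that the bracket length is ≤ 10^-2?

7

Initial width b − a = 0.769 − 0.0454 = 0.723600.
After n steps the width is (b−a)/2^n; need (b−a)/2^n ≤ 10^-2.
So n ≥ log₂(0.723600/10^-2) = log₂(72.3600) ≈ 6.1771.
Hence n = 7.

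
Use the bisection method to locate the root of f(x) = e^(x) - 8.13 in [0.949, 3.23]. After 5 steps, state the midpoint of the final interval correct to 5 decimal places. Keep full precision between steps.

f(0.949000) = -5.546875, f(3.230000) = 17.149657 (opposite signs)
step 1: m = 2.089500, f(m) = -0.049126 < 0 → root in [2.089500, 3.230000]
step 2: m = 2.659750, f(m) = 6.162715 > 0 → root in [2.089500, 2.659750]
step 3: m = 2.374625, f(m) = 2.616982 > 0 → root in [2.089500, 2.374625]
step 4: m = 2.232063, f(m) = 1.189067 > 0 → root in [2.089500, 2.232063]
step 5: m = 2.160781, f(m) = 0.547915 > 0 → root in [2.089500, 2.160781]
Midpoint of [2.089500, 2.160781] = 2.125141

2.12514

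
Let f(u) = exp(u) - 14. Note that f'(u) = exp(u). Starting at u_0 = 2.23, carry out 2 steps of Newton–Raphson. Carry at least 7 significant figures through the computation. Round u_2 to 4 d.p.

2.6436

u_0 = 2.230000: f = -4.700134, f' = 9.299866 → u_1 = 2.230000 - (-4.700134)/(9.299866) = 2.735398
u_1 = 2.735398: f = 1.415878, f' = 15.415878 → u_2 = 2.735398 - (1.415878)/(15.415878) = 2.643553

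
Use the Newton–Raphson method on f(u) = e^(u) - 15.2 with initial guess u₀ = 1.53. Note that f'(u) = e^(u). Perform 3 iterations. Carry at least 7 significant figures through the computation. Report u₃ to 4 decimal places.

2.8028

Newton update: u ← u − f(u)/f'(u).
u_0 = 1.530000: f = -10.581823, f' = 4.618177 → u_1 = 1.530000 - (-10.581823)/(4.618177) = 3.821342
u_1 = 3.821342: f = 30.465457, f' = 45.665457 → u_2 = 3.821342 - (30.465457)/(45.665457) = 3.154198
u_2 = 3.154198: f = 8.234228, f' = 23.434228 → u_3 = 3.154198 - (8.234228)/(23.434228) = 2.802822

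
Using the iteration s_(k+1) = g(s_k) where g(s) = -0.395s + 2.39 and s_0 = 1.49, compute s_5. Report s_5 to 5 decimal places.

s_1 = g(1.490000) = 1.801450
s_2 = g(1.801450) = 1.678427
s_3 = g(1.678427) = 1.727021
s_4 = g(1.727021) = 1.707827
s_5 = g(1.707827) = 1.715408

1.71541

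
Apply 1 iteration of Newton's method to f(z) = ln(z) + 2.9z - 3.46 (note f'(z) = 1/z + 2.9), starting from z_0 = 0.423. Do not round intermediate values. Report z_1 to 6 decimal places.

1.010698

Newton update: z ← z − f(z)/f'(z).
z_0 = 0.423000: f = -3.093683, f' = 5.264066 → z_1 = 0.423000 - (-3.093683)/(5.264066) = 1.010698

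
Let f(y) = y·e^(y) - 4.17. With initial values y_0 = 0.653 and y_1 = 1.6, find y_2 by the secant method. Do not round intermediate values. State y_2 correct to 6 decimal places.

f(y_0) = -2.915394, f(y_1) = 3.754852
y_2 = 1.600000 - (3.754852)·(1.600000 - 0.653000)/(3.754852 - (-2.915394)) = 1.066909; f(y_2) = -1.069152

1.066909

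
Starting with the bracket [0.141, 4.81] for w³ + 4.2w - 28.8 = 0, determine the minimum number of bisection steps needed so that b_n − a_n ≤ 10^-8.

Initial width b − a = 4.81 − 0.141 = 4.669000.
After n steps the width is (b−a)/2^n; need (b−a)/2^n ≤ 10^-8.
So n ≥ log₂(4.669000/10^-8) = log₂(466900000.0000) ≈ 28.7985.
Hence n = 29.

29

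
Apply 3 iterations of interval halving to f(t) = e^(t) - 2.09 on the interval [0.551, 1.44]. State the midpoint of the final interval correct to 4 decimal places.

0.7177

f(0.551000) = -0.355013, f(1.440000) = 2.130696 (opposite signs)
step 1: m = 0.995500, f(m) = 0.616077 > 0 → root in [0.551000, 0.995500]
step 2: m = 0.773250, f(m) = 0.076797 > 0 → root in [0.551000, 0.773250]
step 3: m = 0.662125, f(m) = -0.151092 < 0 → root in [0.662125, 0.773250]
Midpoint of [0.662125, 0.773250] = 0.717688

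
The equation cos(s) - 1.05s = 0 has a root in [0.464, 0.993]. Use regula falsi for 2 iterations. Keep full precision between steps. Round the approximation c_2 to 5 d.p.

f(0.464000) = 0.407070, f(0.993000) = -0.496471
step 1: c = 0.702329, f(c) = 0.025894 > 0 → new bracket [0.702329, 0.993000]
step 2: c = 0.716738, f(c) = 0.001378 > 0 → new bracket [0.716738, 0.993000]

0.71674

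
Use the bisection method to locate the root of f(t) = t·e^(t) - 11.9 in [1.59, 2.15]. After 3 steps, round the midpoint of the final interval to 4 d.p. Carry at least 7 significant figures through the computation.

f(1.590000) = -4.103039, f(2.150000) = 6.557446 (opposite signs)
step 1: m = 1.870000, f(m) = 0.233114 > 0 → root in [1.590000, 1.870000]
step 2: m = 1.730000, f(m) = -2.141669 < 0 → root in [1.730000, 1.870000]
step 3: m = 1.800000, f(m) = -1.010635 < 0 → root in [1.800000, 1.870000]
Midpoint of [1.800000, 1.870000] = 1.835000

1.8350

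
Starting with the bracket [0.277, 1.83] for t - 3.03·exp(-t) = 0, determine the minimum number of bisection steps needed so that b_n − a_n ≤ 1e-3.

Initial width b − a = 1.83 − 0.277 = 1.553000.
After n steps the width is (b−a)/2^n; need (b−a)/2^n ≤ 1e-3.
So n ≥ log₂(1.553000/1e-3) = log₂(1553.0000) ≈ 10.6008.
Hence n = 11.

11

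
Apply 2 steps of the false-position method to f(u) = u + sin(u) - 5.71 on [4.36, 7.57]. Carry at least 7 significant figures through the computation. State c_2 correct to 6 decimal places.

f(4.360000) = -2.288551, f(7.570000) = 2.819947
step 1: c = 5.798045, f(c) = -0.378288 < 0 → new bracket [5.798045, 7.570000]
step 2: c = 6.007632, f(c) = 0.025553 > 0 → new bracket [5.798045, 6.007632]

6.007632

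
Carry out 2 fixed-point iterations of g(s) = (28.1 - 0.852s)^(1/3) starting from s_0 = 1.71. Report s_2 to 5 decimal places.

2.94551

s_1 = g(1.710000) = 2.986722
s_2 = g(2.986722) = 2.945509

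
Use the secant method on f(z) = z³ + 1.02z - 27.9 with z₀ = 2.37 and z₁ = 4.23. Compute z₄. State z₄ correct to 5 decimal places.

Secant update: z_(k+1) = z_k − f(z_k)·(z_k − z_(k-1))/(f(z_k) − f(z_(k-1))).
f(z_0) = -12.170547, f(z_1) = 52.101567
z_2 = 4.230000 - (52.101567)·(4.230000 - 2.370000)/(52.101567 - (-12.170547)) = 2.722209; f(z_2) = -4.950630
z_3 = 2.722209 - (-4.950630)·(2.722209 - 4.230000)/(-4.950630 - (52.101567)) = 2.853046; f(z_3) = -1.766476
z_4 = 2.853046 - (-1.766476)·(2.853046 - 2.722209)/(-1.766476 - (-4.950630)) = 2.925630; f(z_4) = 0.125517

2.92563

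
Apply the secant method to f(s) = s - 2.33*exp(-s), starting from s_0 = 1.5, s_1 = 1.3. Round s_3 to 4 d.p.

0.9285

f(s_0) = 0.980107, f(s_1) = 0.665001
s_2 = 1.300000 - (0.665001)·(1.300000 - 1.500000)/(0.665001 - (0.980107)) = 0.877919; f(s_2) = -0.090539
s_3 = 0.877919 - (-0.090539)·(0.877919 - 1.300000)/(-0.090539 - (0.665001)) = 0.928498; f(s_3) = 0.007806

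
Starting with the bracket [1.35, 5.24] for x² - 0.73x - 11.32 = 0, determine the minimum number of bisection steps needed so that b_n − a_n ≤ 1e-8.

29

Initial width b − a = 5.24 − 1.35 = 3.890000.
After n steps the width is (b−a)/2^n; need (b−a)/2^n ≤ 1e-8.
So n ≥ log₂(3.890000/1e-8) = log₂(389000000.0000) ≈ 28.5352.
Hence n = 29.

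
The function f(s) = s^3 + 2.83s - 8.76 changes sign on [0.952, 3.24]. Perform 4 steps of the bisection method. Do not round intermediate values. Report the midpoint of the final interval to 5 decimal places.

f(0.952000) = -5.203039, f(3.240000) = 34.421424 (opposite signs)
step 1: m = 2.096000, f(m) = 6.379861 > 0 → root in [0.952000, 2.096000]
step 2: m = 1.524000, f(m) = -0.907474 < 0 → root in [1.524000, 2.096000]
step 3: m = 1.810000, f(m) = 2.292041 > 0 → root in [1.524000, 1.810000]
step 4: m = 1.667000, f(m) = 0.590018 > 0 → root in [1.524000, 1.667000]
Midpoint of [1.524000, 1.667000] = 1.595500

1.59550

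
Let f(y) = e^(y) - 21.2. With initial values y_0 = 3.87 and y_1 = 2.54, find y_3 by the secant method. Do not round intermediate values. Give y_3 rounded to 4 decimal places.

3.1098

Secant update: y_(k+1) = y_k − f(y_k)·(y_k − y_(k-1))/(f(y_k) − f(y_(k-1))).
f(y_0) = 26.742386, f(y_1) = -8.520329
y_2 = 2.540000 - (-8.520329)·(2.540000 - 3.870000)/(-8.520329 - (26.742386)) = 2.861360; f(y_2) = -3.714704
y_3 = 2.861360 - (-3.714704)·(2.861360 - 2.540000)/(-3.714704 - (-8.520329)) = 3.109769; f(y_3) = 1.215862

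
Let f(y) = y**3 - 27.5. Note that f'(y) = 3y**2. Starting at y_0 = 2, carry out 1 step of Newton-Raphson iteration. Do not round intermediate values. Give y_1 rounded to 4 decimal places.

3.6250

y_0 = 2.000000: f = -19.500000, f' = 12.000000 → y_1 = 2.000000 - (-19.500000)/(12.000000) = 3.625000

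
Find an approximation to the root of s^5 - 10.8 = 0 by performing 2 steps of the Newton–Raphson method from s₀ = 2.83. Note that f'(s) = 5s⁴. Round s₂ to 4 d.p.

1.9156

s_0 = 2.830000: f = 170.723216, f' = 320.712396 → s_1 = 2.830000 - (170.723216)/(320.712396) = 2.297675
s_1 = 2.297675: f = 53.238776, f' = 139.355599 → s_2 = 2.297675 - (53.238776)/(139.355599) = 1.915640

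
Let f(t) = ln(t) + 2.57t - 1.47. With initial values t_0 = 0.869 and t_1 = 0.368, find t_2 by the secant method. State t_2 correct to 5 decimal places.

f(t_0) = 0.622918, f(t_1) = -1.523912
t_2 = 0.368000 - (-1.523912)·(0.368000 - 0.869000)/(-1.523912 - (0.622918)) = 0.723631; f(t_2) = 0.066259

0.72363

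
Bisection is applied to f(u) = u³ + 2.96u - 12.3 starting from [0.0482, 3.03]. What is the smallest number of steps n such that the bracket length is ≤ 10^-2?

Initial width b − a = 3.03 − 0.0482 = 2.981800.
After n steps the width is (b−a)/2^n; need (b−a)/2^n ≤ 10^-2.
So n ≥ log₂(2.981800/10^-2) = log₂(298.1800) ≈ 8.2200.
Hence n = 9.

9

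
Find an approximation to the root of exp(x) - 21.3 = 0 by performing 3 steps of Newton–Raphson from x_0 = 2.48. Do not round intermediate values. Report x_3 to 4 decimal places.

f'(x) = exp(x)
x_0 = 2.480000: f = -9.358736, f' = 11.941264 → x_1 = 2.480000 - (-9.358736)/(11.941264) = 3.263731
x_1 = 3.263731: f = 4.846902, f' = 26.146902 → x_2 = 3.263731 - (4.846902)/(26.146902) = 3.078359
x_2 = 3.078359: f = 0.422721, f' = 21.722721 → x_3 = 3.078359 - (0.422721)/(21.722721) = 3.058899

3.0589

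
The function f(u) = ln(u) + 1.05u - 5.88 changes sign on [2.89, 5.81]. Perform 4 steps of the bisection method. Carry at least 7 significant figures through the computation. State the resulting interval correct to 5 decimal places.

[4.16750, 4.35000]

f(2.890000) = -1.784243, f(5.810000) = 1.980081 (opposite signs)
step 1: m = 4.350000, f(m) = 0.157676 > 0 → root in [2.890000, 4.350000]
step 2: m = 3.620000, f(m) = -0.792526 < 0 → root in [3.620000, 4.350000]
step 3: m = 3.985000, f(m) = -0.313213 < 0 → root in [3.985000, 4.350000]
step 4: m = 4.167500, f(m) = -0.076809 < 0 → root in [4.167500, 4.350000]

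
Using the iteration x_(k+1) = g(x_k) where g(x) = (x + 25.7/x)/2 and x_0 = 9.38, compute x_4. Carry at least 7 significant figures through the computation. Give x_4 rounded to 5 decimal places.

x_1 = g(9.380000) = 6.059936
x_2 = g(6.059936) = 5.150452
x_3 = g(5.150452) = 5.070153
x_4 = g(5.070153) = 5.069517

5.06952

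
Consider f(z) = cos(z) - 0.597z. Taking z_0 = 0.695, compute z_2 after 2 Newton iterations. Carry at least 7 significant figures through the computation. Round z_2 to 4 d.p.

f'(z) = -sin(z) - 0.597
z_0 = 0.695000: f = 0.353139, f' = -1.237385 → z_1 = 0.695000 - (0.353139)/(-1.237385) = 0.980391
z_1 = 0.980391: f = -0.028596, f' = -1.427715 → z_2 = 0.980391 - (-0.028596)/(-1.427715) = 0.960362

0.9604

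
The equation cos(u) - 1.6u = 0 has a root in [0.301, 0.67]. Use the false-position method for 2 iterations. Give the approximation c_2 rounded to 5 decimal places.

0.53685

f(0.301000) = 0.473440, f(0.670000) = -0.288178
step 1: c = 0.530379, f(c) = 0.014009 > 0 → new bracket [0.530379, 0.670000]
step 2: c = 0.536852, f(c) = 0.000360 > 0 → new bracket [0.536852, 0.670000]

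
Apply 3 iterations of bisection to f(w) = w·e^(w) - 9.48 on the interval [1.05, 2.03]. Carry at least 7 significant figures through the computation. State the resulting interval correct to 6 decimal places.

f(1.050000) = -6.479466, f(2.030000) = 5.976595 (opposite signs)
step 1: m = 1.540000, f(m) = -2.296531 < 0 → root in [1.540000, 2.030000]
step 2: m = 1.785000, f(m) = 1.157850 > 0 → root in [1.540000, 1.785000]
step 3: m = 1.662500, f(m) = -0.714509 < 0 → root in [1.662500, 1.785000]

[1.662500, 1.785000]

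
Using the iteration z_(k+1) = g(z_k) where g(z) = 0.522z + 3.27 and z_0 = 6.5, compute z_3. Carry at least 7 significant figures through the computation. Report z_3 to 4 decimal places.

z_1 = g(6.500000) = 6.663000
z_2 = g(6.663000) = 6.748086
z_3 = g(6.748086) = 6.792501

6.7925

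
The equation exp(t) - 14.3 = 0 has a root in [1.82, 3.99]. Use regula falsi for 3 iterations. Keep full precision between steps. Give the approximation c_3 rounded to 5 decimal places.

2.52277

f(1.820000) = -8.128142, f(3.990000) = 39.754889
step 1: c = 2.188357, f(c) = -5.379452 < 0 → new bracket [2.188357, 3.990000]
step 2: c = 2.403091, f(c) = -3.242701 < 0 → new bracket [2.403091, 3.990000]
step 3: c = 2.522769, f(c) = -1.836942 < 0 → new bracket [2.522769, 3.990000]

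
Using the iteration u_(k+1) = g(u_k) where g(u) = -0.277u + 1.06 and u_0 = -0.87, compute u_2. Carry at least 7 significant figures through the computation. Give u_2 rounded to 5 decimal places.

u_1 = g(-0.870000) = 1.300990
u_2 = g(1.300990) = 0.699626

0.69963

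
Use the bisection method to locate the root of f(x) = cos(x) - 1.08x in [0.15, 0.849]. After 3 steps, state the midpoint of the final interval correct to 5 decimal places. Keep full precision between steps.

0.71794

f(0.150000) = 0.826771, f(0.849000) = -0.256186 (opposite signs)
step 1: m = 0.499500, f(m) = 0.338362 > 0 → root in [0.499500, 0.849000]
step 2: m = 0.674250, f(m) = 0.052985 > 0 → root in [0.674250, 0.849000]
step 3: m = 0.761625, f(m) = -0.098839 < 0 → root in [0.674250, 0.761625]
Midpoint of [0.674250, 0.761625] = 0.717938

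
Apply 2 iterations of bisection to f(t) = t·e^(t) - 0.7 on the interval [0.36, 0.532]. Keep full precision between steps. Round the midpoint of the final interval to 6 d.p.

f(0.360000) = -0.184001, f(0.532000) = 0.205641 (opposite signs)
step 1: m = 0.446000, f(m) = -0.003325 < 0 → root in [0.446000, 0.532000]
step 2: m = 0.489000, f(m) = 0.097405 > 0 → root in [0.446000, 0.489000]
Midpoint of [0.446000, 0.489000] = 0.467500

0.467500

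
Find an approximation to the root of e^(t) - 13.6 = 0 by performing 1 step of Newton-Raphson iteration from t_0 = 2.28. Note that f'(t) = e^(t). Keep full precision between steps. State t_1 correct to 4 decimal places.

2.6711

t_0 = 2.280000: f = -3.823320, f' = 9.776680 → t_1 = 2.280000 - (-3.823320)/(9.776680) = 2.671065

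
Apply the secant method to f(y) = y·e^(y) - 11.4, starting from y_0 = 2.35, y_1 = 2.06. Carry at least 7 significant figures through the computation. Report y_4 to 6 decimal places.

Secant update: y_(k+1) = y_k − f(y_k)·(y_k − y_(k-1))/(f(y_k) − f(y_(k-1))).
f(y_0) = 13.241089, f(y_1) = 4.762698
y_2 = 2.060000 - (4.762698)·(2.060000 - 2.350000)/(4.762698 - (13.241089)) = 1.897094; f(y_2) = 1.246961
y_3 = 1.897094 - (1.246961)·(1.897094 - 2.060000)/(1.246961 - (4.762698)) = 1.839314; f(y_3) = 0.173374
y_4 = 1.839314 - (0.173374)·(1.839314 - 1.897094)/(0.173374 - (1.246961)) = 1.829983; f(y_4) = 0.007721

1.829983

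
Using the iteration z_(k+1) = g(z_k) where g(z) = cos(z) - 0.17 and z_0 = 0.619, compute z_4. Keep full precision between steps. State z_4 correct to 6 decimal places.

z_1 = g(0.619000) = 0.644459
z_2 = g(0.644459) = 0.629425
z_3 = g(0.629425) = 0.638366
z_4 = g(0.638366) = 0.633070

0.633070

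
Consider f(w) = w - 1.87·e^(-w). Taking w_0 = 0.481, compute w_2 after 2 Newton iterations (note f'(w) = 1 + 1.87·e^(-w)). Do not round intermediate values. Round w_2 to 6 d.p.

0.821802

Newton update: w ← w − f(w)/f'(w).
w_0 = 0.481000: f = -0.674968, f' = 2.155968 → w_1 = 0.481000 - (-0.674968)/(2.155968) = 0.794070
w_1 = 0.794070: f = -0.051173, f' = 1.845243 → w_2 = 0.794070 - (-0.051173)/(1.845243) = 0.821802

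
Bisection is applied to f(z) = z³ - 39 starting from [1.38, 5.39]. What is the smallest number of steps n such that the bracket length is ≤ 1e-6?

22

Initial width b − a = 5.39 − 1.38 = 4.010000.
After n steps the width is (b−a)/2^n; need (b−a)/2^n ≤ 1e-6.
So n ≥ log₂(4.010000/1e-6) = log₂(4010000.0000) ≈ 21.9352.
Hence n = 22.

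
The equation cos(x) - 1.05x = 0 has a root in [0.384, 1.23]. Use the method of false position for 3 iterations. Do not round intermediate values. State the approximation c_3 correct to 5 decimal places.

f(0.384000) = 0.523974, f(1.230000) = -0.957262
step 1: c = 0.683265, f(c) = 0.058088 > 0 → new bracket [0.683265, 1.230000]
step 2: c = 0.714543, f(c) = 0.005122 > 0 → new bracket [0.714543, 1.230000]
step 3: c = 0.717287, f(c) = 0.000441 > 0 → new bracket [0.717287, 1.230000]

0.71729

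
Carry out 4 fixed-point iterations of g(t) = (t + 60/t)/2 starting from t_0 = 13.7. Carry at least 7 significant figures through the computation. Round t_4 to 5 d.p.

t_1 = g(13.700000) = 9.039781
t_2 = g(9.039781) = 7.838555
t_3 = g(7.838555) = 7.746514
t_4 = g(7.746514) = 7.745967

7.74597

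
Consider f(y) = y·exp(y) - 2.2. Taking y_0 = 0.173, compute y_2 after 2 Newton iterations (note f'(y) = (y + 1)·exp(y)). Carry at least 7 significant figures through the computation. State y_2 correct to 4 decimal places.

1.1574

y_0 = 0.173000: f = -1.994326, f' = 1.394540 → y_1 = 0.173000 - (-1.994326)/(1.394540) = 1.603096
y_1 = 1.603096: f = 5.764809, f' = 12.933200 → y_2 = 1.603096 - (5.764809)/(12.933200) = 1.157359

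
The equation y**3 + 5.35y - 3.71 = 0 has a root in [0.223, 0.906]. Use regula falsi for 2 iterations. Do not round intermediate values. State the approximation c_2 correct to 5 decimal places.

f(0.223000) = -2.505860, f(0.906000) = 1.880777
step 1: c = 0.613163, f(c) = -0.199049 < 0 → new bracket [0.613163, 0.906000]
step 2: c = 0.641189, f(c) = -0.016033 < 0 → new bracket [0.641189, 0.906000]

0.64119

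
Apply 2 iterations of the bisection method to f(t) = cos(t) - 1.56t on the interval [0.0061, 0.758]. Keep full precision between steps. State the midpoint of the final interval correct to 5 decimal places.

f(0.006100) = 0.990465, f(0.758000) = -0.456268 (opposite signs)
step 1: m = 0.382050, f(m) = 0.331904 > 0 → root in [0.382050, 0.758000]
step 2: m = 0.570025, f(m) = -0.047352 < 0 → root in [0.382050, 0.570025]
Midpoint of [0.382050, 0.570025] = 0.476038

0.47604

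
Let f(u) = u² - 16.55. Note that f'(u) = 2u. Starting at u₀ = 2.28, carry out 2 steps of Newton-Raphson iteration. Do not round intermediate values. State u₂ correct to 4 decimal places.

4.1197

Newton update: u ← u − f(u)/f'(u).
u_0 = 2.280000: f = -11.351600, f' = 4.560000 → u_1 = 2.280000 - (-11.351600)/(4.560000) = 4.769386
u_1 = 4.769386: f = 6.197042, f' = 9.538772 → u_2 = 4.769386 - (6.197042)/(9.538772) = 4.119717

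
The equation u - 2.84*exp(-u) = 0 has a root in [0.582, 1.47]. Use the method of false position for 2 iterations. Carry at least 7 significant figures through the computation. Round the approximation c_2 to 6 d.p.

False-position update: c = (a·f(b) − b·f(a))/(f(b) − f(a)); replace the endpoint whose sign matches f(c).
f(0.582000) = -1.004934, f(1.470000) = 0.817012
step 1: c = 1.071796, f(c) = 0.099400 > 0 → new bracket [0.582000, 1.071796]
step 2: c = 1.027710, f(c) = 0.011486 > 0 → new bracket [0.582000, 1.027710]

1.027710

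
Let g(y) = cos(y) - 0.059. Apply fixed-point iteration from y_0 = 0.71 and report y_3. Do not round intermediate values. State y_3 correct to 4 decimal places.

y_1 = g(0.710000) = 0.699362
y_2 = g(0.699362) = 0.706253
y_3 = g(0.706253) = 0.701799

0.7018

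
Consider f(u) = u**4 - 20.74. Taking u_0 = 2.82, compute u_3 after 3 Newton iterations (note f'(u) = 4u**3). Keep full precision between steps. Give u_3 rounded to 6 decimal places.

Newton update: u ← u − f(u)/f'(u).
u_0 = 2.820000: f = 42.500666, f' = 89.703072 → u_1 = 2.820000 - (42.500666)/(89.703072) = 2.346207
u_1 = 2.346207: f = 9.561595, f' = 51.660559 → u_2 = 2.346207 - (9.561595)/(51.660559) = 2.161122
u_2 = 2.161122: f = 1.073097, f' = 40.373648 → u_3 = 2.161122 - (1.073097)/(40.373648) = 2.134543

2.134543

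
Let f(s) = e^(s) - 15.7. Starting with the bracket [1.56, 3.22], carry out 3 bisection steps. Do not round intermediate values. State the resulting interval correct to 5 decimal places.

[2.59750, 2.80500]

f(1.560000) = -10.941179, f(3.220000) = 9.328120 (opposite signs)
step 1: m = 2.390000, f(m) = -4.786506 < 0 → root in [2.390000, 3.220000]
step 2: m = 2.805000, f(m) = 0.827076 > 0 → root in [2.390000, 2.805000]
step 3: m = 2.597500, f(m) = -2.269879 < 0 → root in [2.597500, 2.805000]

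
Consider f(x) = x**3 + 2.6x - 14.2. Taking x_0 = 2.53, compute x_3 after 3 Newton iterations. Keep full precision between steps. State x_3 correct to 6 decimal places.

2.066649

Newton update: x ← x − f(x)/f'(x).
f'(x) = 3x**2 + 2.6
x_0 = 2.530000: f = 8.572277, f' = 21.802700 → x_1 = 2.530000 - (8.572277)/(21.802700) = 2.136825
x_1 = 2.136825: f = 1.112533, f' = 16.298063 → x_2 = 2.136825 - (1.112533)/(16.298063) = 2.068563
x_2 = 2.068563: f = 0.029553, f' = 15.436863 → x_3 = 2.068563 - (0.029553)/(15.436863) = 2.066649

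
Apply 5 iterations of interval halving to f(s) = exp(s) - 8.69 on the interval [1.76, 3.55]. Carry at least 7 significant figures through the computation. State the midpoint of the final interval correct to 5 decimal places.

f(1.760000) = -2.877563, f(3.550000) = 26.123317 (opposite signs)
step 1: m = 2.655000, f(m) = 5.534986 > 0 → root in [1.760000, 2.655000]
step 2: m = 2.207500, f(m) = 0.402956 > 0 → root in [1.760000, 2.207500]
step 3: m = 1.983750, f(m) = -1.420046 < 0 → root in [1.983750, 2.207500]
step 4: m = 2.095625, f(m) = -0.559479 < 0 → root in [2.095625, 2.207500]
step 5: m = 2.151562, f(m) = -0.091717 < 0 → root in [2.151562, 2.207500]
Midpoint of [2.151562, 2.207500] = 2.179531

2.17953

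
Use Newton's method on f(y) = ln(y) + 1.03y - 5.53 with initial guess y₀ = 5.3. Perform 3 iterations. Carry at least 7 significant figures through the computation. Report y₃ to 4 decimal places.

f'(y) = 1/y + 1.03
y_0 = 5.300000: f = 1.596707, f' = 1.218679 → y_1 = 5.300000 - (1.596707)/(1.218679) = 3.989806
y_1 = 3.989806: f = -0.036758, f' = 1.280639 → y_2 = 3.989806 - (-0.036758)/(1.280639) = 4.018508
y_2 = 4.018508: f = -0.000026, f' = 1.278849 → y_3 = 4.018508 - (-0.000026)/(1.278849) = 4.018528

4.0185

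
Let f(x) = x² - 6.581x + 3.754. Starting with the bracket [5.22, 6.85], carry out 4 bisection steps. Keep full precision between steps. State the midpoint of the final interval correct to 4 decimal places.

5.9841

f(5.220000) = -3.350420, f(6.850000) = 5.596650 (opposite signs)
step 1: m = 6.035000, f(m) = 0.458890 > 0 → root in [5.220000, 6.035000]
step 2: m = 5.627500, f(m) = -1.611821 < 0 → root in [5.627500, 6.035000]
step 3: m = 5.831250, f(m) = -0.617980 < 0 → root in [5.831250, 6.035000]
step 4: m = 5.933125, f(m) = -0.089923 < 0 → root in [5.933125, 6.035000]
Midpoint of [5.933125, 6.035000] = 5.984063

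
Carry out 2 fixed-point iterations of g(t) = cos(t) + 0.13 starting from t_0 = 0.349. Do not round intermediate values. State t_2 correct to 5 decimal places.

t_1 = g(0.349000) = 1.069715
t_2 = g(1.069715) = 0.610374

0.61037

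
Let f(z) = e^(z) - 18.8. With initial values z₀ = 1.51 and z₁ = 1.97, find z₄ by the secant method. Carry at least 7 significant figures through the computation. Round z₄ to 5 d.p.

f(z_0) = -14.273269, f(z_1) = -11.629324
z_2 = 1.970000 - (-11.629324)·(1.970000 - 1.510000)/(-11.629324 - (-14.273269)) = 3.993298; f(z_2) = 35.433432
z_3 = 3.993298 - (35.433432)·(3.993298 - 1.970000)/(35.433432 - (-11.629324)) = 2.469962; f(z_3) = -6.978004
z_4 = 2.469962 - (-6.978004)·(2.469962 - 3.993298)/(-6.978004 - (35.433432)) = 2.720598; f(z_4) = -3.610596

2.72060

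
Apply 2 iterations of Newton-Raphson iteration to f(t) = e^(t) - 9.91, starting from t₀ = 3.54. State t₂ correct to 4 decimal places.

2.4138

f'(t) = e^(t)
t_0 = 3.540000: f = 24.556919, f' = 34.466919 → t_1 = 3.540000 - (24.556919)/(34.466919) = 2.827522
t_1 = 2.827522: f = 6.993523, f' = 16.903523 → t_2 = 2.827522 - (6.993523)/(16.903523) = 2.413790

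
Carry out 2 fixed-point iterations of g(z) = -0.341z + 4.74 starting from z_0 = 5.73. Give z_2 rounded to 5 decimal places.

3.78995

z_1 = g(5.730000) = 2.786070
z_2 = g(2.786070) = 3.789950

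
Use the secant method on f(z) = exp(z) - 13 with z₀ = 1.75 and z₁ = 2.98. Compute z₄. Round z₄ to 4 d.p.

f(z_0) = -7.245397, f(z_1) = 6.687817
z_2 = 2.980000 - (6.687817)·(2.980000 - 1.750000)/(6.687817 - (-7.245397)) = 2.389611; f(z_2) = -2.090749
z_3 = 2.389611 - (-2.090749)·(2.389611 - 2.980000)/(-2.090749 - (6.687817)) = 2.530221; f(z_3) = -0.443716
z_4 = 2.530221 - (-0.443716)·(2.530221 - 2.389611)/(-0.443716 - (-2.090749)) = 2.568102; f(z_4) = 0.041050

2.5681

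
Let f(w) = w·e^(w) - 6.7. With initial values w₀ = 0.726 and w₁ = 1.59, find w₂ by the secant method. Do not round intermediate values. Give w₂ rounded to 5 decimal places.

1.43948

Secant update: w_(k+1) = w_k − f(w_k)·(w_k − w_(k-1))/(f(w_k) − f(w_(k-1))).
f(w_0) = -5.199505, f(w_1) = 1.096961
w_2 = 1.590000 - (1.096961)·(1.590000 - 0.726000)/(1.096961 - (-5.199505)) = 1.439475; f(w_2) = -0.627600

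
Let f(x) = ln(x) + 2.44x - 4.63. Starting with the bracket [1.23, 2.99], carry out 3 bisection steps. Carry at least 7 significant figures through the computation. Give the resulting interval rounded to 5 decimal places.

f(1.230000) = -1.421786, f(2.990000) = 3.760873 (opposite signs)
step 1: m = 2.110000, f(m) = 1.265088 > 0 → root in [1.230000, 2.110000]
step 2: m = 1.670000, f(m) = -0.042376 < 0 → root in [1.670000, 2.110000]
step 3: m = 1.890000, f(m) = 0.618177 > 0 → root in [1.670000, 1.890000]

[1.67000, 1.89000]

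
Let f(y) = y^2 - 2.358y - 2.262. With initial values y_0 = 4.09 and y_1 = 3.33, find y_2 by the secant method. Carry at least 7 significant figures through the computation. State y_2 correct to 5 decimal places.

f(y_0) = 4.821880, f(y_1) = 0.974760
y_2 = 3.330000 - (0.974760)·(3.330000 - 4.090000)/(0.974760 - (4.821880)) = 3.137436; f(y_2) = 0.183430

3.13744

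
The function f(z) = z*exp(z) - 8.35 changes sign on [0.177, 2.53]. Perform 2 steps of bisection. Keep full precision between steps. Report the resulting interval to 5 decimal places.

f(0.177000) = -8.138727, f(2.530000) = 23.410371 (opposite signs)
step 1: m = 1.353500, f(m) = -3.110669 < 0 → root in [1.353500, 2.530000]
step 2: m = 1.941750, f(m) = 5.185822 > 0 → root in [1.353500, 1.941750]

[1.35350, 1.94175]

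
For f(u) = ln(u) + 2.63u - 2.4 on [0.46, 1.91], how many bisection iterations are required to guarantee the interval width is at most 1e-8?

Initial width b − a = 1.91 − 0.46 = 1.450000.
After n steps the width is (b−a)/2^n; need (b−a)/2^n ≤ 1e-8.
So n ≥ log₂(1.450000/1e-8) = log₂(145000000.0000) ≈ 27.1115.
Hence n = 28.

28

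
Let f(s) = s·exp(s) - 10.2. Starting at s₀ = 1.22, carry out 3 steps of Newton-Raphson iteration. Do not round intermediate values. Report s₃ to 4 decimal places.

f'(s) = (s + 1)·exp(s)
s_0 = 1.220000: f = -6.067631, f' = 7.519557 → s_1 = 1.220000 - (-6.067631)/(7.519557) = 2.026913
s_1 = 2.026913: f = 5.185531, f' = 22.976152 → s_2 = 2.026913 - (5.185531)/(22.976152) = 1.801221
s_2 = 1.801221: f = 0.710074, f' = 16.967115 → s_3 = 1.801221 - (0.710074)/(16.967115) = 1.759372

1.7594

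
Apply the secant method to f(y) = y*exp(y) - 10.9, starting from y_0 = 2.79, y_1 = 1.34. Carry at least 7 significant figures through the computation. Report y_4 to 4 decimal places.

Secant update: y_(k+1) = y_k − f(y_k)·(y_k − y_(k-1))/(f(y_k) − f(y_(k-1))).
f(y_0) = 34.524045, f(y_1) = -5.782482
y_2 = 1.340000 - (-5.782482)·(1.340000 - 2.790000)/(-5.782482 - (34.524045)) = 1.548021; f(y_2) = -3.620966
y_3 = 1.548021 - (-3.620966)·(1.548021 - 1.340000)/(-3.620966 - (-5.782482)) = 1.896497; f(y_3) = 1.735439
y_4 = 1.896497 - (1.735439)·(1.896497 - 1.548021)/(1.735439 - (-3.620966)) = 1.783593; f(y_4) = -0.285479

1.7836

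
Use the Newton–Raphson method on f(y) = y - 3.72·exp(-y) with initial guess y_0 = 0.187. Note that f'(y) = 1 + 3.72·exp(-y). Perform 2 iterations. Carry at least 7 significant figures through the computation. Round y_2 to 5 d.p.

y_0 = 0.187000: f = -2.898531, f' = 4.085531 → y_1 = 0.187000 - (-2.898531)/(4.085531) = 0.896462
y_1 = 0.896462: f = -0.621336, f' = 2.517799 → y_2 = 0.896462 - (-0.621336)/(2.517799) = 1.143240

1.14324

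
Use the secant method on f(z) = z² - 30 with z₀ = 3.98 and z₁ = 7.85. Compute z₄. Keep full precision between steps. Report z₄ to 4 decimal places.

Secant update: z_(k+1) = z_k − f(z_k)·(z_k − z_(k-1))/(f(z_k) − f(z_(k-1))).
f(z_0) = -14.159600, f(z_1) = 31.622500
z_2 = 7.850000 - (31.622500)·(7.850000 - 3.980000)/(31.622500 - (-14.159600)) = 5.176923; f(z_2) = -3.199467
z_3 = 5.176923 - (-3.199467)·(5.176923 - 7.850000)/(-3.199467 - (31.622500)) = 5.422527; f(z_3) = -0.596198
z_4 = 5.422527 - (-0.596198)·(5.422527 - 5.176923)/(-0.596198 - (-3.199467)) = 5.478775; f(z_4) = 0.016979

5.4788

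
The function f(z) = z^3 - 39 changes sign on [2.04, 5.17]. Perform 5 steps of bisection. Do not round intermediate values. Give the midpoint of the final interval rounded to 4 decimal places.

3.3605

f(2.040000) = -30.510336, f(5.170000) = 99.188413 (opposite signs)
step 1: m = 3.605000, f(m) = 7.850670 > 0 → root in [2.040000, 3.605000]
step 2: m = 2.822500, f(m) = -16.514536 < 0 → root in [2.822500, 3.605000]
step 3: m = 3.213750, f(m) = -5.807782 < 0 → root in [3.213750, 3.605000]
step 4: m = 3.409375, f(m) = 0.630022 > 0 → root in [3.213750, 3.409375]
step 5: m = 3.311562, f(m) = -2.683928 < 0 → root in [3.311562, 3.409375]
Midpoint of [3.311562, 3.409375] = 3.360469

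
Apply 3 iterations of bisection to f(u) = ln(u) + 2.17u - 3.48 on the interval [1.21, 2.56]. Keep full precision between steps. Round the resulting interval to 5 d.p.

f(1.210000) = -0.663680, f(2.560000) = 3.015207 (opposite signs)
step 1: m = 1.885000, f(m) = 1.244378 > 0 → root in [1.210000, 1.885000]
step 2: m = 1.547500, f(m) = 0.314716 > 0 → root in [1.210000, 1.547500]
step 3: m = 1.378750, f(m) = -0.166935 < 0 → root in [1.378750, 1.547500]

[1.37875, 1.54750]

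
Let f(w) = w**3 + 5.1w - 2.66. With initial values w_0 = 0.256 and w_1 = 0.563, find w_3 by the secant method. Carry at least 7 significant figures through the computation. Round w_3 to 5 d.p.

f(w_0) = -1.337623, f(w_1) = 0.389754
w_2 = 0.563000 - (0.389754)·(0.563000 - 0.256000)/(0.389754 - (-1.337623)) = 0.493731; f(w_2) = -0.021617
w_3 = 0.493731 - (-0.021617)·(0.493731 - 0.563000)/(-0.021617 - (0.389754)) = 0.497371; f(w_3) = -0.000371

0.49737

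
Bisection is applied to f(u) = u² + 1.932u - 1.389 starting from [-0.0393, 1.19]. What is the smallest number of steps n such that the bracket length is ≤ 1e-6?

21

Initial width b − a = 1.19 − -0.0393 = 1.229300.
After n steps the width is (b−a)/2^n; need (b−a)/2^n ≤ 1e-6.
So n ≥ log₂(1.229300/1e-6) = log₂(1229300.0000) ≈ 20.2294.
Hence n = 21.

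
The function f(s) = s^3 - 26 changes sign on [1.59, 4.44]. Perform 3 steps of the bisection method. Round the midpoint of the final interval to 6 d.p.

f(1.590000) = -21.980321, f(4.440000) = 61.528384 (opposite signs)
step 1: m = 3.015000, f(m) = 1.407028 > 0 → root in [1.590000, 3.015000]
step 2: m = 2.302500, f(m) = -13.793282 < 0 → root in [2.302500, 3.015000]
step 3: m = 2.658750, f(m) = -7.205425 < 0 → root in [2.658750, 3.015000]
Midpoint of [2.658750, 3.015000] = 2.836875

2.836875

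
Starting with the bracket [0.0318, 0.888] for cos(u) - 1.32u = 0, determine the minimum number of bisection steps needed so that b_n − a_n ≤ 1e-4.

Initial width b − a = 0.888 − 0.0318 = 0.856200.
After n steps the width is (b−a)/2^n; need (b−a)/2^n ≤ 1e-4.
So n ≥ log₂(0.856200/1e-4) = log₂(8562.0000) ≈ 13.0637.
Hence n = 14.

14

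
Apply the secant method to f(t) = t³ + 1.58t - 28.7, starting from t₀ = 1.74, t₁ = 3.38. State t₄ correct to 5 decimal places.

Secant update: t_(k+1) = t_k − f(t_k)·(t_k − t_(k-1))/(f(t_k) − f(t_(k-1))).
f(t_0) = -20.682776, f(t_1) = 15.254872
t_2 = 3.380000 - (15.254872)·(3.380000 - 1.740000)/(15.254872 - (-20.682776)) = 2.683850; f(t_2) = -5.127607
t_3 = 2.683850 - (-5.127607)·(2.683850 - 3.380000)/(-5.127607 - (15.254872)) = 2.858980; f(t_3) = -0.814174
t_4 = 2.858980 - (-0.814174)·(2.858980 - 2.683850)/(-0.814174 - (-5.127607)) = 2.892036; f(t_4) = 0.058048

2.89204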